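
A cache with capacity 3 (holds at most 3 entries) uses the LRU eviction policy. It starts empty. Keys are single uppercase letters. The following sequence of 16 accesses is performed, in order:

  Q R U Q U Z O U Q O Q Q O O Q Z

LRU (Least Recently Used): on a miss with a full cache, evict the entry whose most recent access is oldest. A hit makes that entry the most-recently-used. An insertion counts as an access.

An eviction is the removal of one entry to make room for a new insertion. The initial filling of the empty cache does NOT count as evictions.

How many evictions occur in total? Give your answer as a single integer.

Answer: 4

Derivation:
LRU simulation (capacity=3):
  1. access Q: MISS. Cache (LRU->MRU): [Q]
  2. access R: MISS. Cache (LRU->MRU): [Q R]
  3. access U: MISS. Cache (LRU->MRU): [Q R U]
  4. access Q: HIT. Cache (LRU->MRU): [R U Q]
  5. access U: HIT. Cache (LRU->MRU): [R Q U]
  6. access Z: MISS, evict R. Cache (LRU->MRU): [Q U Z]
  7. access O: MISS, evict Q. Cache (LRU->MRU): [U Z O]
  8. access U: HIT. Cache (LRU->MRU): [Z O U]
  9. access Q: MISS, evict Z. Cache (LRU->MRU): [O U Q]
  10. access O: HIT. Cache (LRU->MRU): [U Q O]
  11. access Q: HIT. Cache (LRU->MRU): [U O Q]
  12. access Q: HIT. Cache (LRU->MRU): [U O Q]
  13. access O: HIT. Cache (LRU->MRU): [U Q O]
  14. access O: HIT. Cache (LRU->MRU): [U Q O]
  15. access Q: HIT. Cache (LRU->MRU): [U O Q]
  16. access Z: MISS, evict U. Cache (LRU->MRU): [O Q Z]
Total: 9 hits, 7 misses, 4 evictions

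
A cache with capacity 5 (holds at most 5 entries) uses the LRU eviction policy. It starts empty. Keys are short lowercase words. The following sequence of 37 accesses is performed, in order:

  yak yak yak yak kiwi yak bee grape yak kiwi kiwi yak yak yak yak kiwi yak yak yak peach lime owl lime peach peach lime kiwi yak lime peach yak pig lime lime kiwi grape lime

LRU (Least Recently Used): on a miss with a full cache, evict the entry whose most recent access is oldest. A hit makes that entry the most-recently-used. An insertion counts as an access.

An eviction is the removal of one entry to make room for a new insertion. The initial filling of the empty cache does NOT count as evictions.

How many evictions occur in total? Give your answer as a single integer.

LRU simulation (capacity=5):
  1. access yak: MISS. Cache (LRU->MRU): [yak]
  2. access yak: HIT. Cache (LRU->MRU): [yak]
  3. access yak: HIT. Cache (LRU->MRU): [yak]
  4. access yak: HIT. Cache (LRU->MRU): [yak]
  5. access kiwi: MISS. Cache (LRU->MRU): [yak kiwi]
  6. access yak: HIT. Cache (LRU->MRU): [kiwi yak]
  7. access bee: MISS. Cache (LRU->MRU): [kiwi yak bee]
  8. access grape: MISS. Cache (LRU->MRU): [kiwi yak bee grape]
  9. access yak: HIT. Cache (LRU->MRU): [kiwi bee grape yak]
  10. access kiwi: HIT. Cache (LRU->MRU): [bee grape yak kiwi]
  11. access kiwi: HIT. Cache (LRU->MRU): [bee grape yak kiwi]
  12. access yak: HIT. Cache (LRU->MRU): [bee grape kiwi yak]
  13. access yak: HIT. Cache (LRU->MRU): [bee grape kiwi yak]
  14. access yak: HIT. Cache (LRU->MRU): [bee grape kiwi yak]
  15. access yak: HIT. Cache (LRU->MRU): [bee grape kiwi yak]
  16. access kiwi: HIT. Cache (LRU->MRU): [bee grape yak kiwi]
  17. access yak: HIT. Cache (LRU->MRU): [bee grape kiwi yak]
  18. access yak: HIT. Cache (LRU->MRU): [bee grape kiwi yak]
  19. access yak: HIT. Cache (LRU->MRU): [bee grape kiwi yak]
  20. access peach: MISS. Cache (LRU->MRU): [bee grape kiwi yak peach]
  21. access lime: MISS, evict bee. Cache (LRU->MRU): [grape kiwi yak peach lime]
  22. access owl: MISS, evict grape. Cache (LRU->MRU): [kiwi yak peach lime owl]
  23. access lime: HIT. Cache (LRU->MRU): [kiwi yak peach owl lime]
  24. access peach: HIT. Cache (LRU->MRU): [kiwi yak owl lime peach]
  25. access peach: HIT. Cache (LRU->MRU): [kiwi yak owl lime peach]
  26. access lime: HIT. Cache (LRU->MRU): [kiwi yak owl peach lime]
  27. access kiwi: HIT. Cache (LRU->MRU): [yak owl peach lime kiwi]
  28. access yak: HIT. Cache (LRU->MRU): [owl peach lime kiwi yak]
  29. access lime: HIT. Cache (LRU->MRU): [owl peach kiwi yak lime]
  30. access peach: HIT. Cache (LRU->MRU): [owl kiwi yak lime peach]
  31. access yak: HIT. Cache (LRU->MRU): [owl kiwi lime peach yak]
  32. access pig: MISS, evict owl. Cache (LRU->MRU): [kiwi lime peach yak pig]
  33. access lime: HIT. Cache (LRU->MRU): [kiwi peach yak pig lime]
  34. access lime: HIT. Cache (LRU->MRU): [kiwi peach yak pig lime]
  35. access kiwi: HIT. Cache (LRU->MRU): [peach yak pig lime kiwi]
  36. access grape: MISS, evict peach. Cache (LRU->MRU): [yak pig lime kiwi grape]
  37. access lime: HIT. Cache (LRU->MRU): [yak pig kiwi grape lime]
Total: 28 hits, 9 misses, 4 evictions

Answer: 4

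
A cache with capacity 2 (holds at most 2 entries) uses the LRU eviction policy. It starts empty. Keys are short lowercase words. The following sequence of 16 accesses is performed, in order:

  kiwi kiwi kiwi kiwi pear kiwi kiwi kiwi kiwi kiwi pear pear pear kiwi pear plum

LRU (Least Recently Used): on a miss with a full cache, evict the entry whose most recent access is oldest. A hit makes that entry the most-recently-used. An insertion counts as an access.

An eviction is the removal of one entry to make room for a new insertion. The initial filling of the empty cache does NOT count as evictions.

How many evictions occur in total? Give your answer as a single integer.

Answer: 1

Derivation:
LRU simulation (capacity=2):
  1. access kiwi: MISS. Cache (LRU->MRU): [kiwi]
  2. access kiwi: HIT. Cache (LRU->MRU): [kiwi]
  3. access kiwi: HIT. Cache (LRU->MRU): [kiwi]
  4. access kiwi: HIT. Cache (LRU->MRU): [kiwi]
  5. access pear: MISS. Cache (LRU->MRU): [kiwi pear]
  6. access kiwi: HIT. Cache (LRU->MRU): [pear kiwi]
  7. access kiwi: HIT. Cache (LRU->MRU): [pear kiwi]
  8. access kiwi: HIT. Cache (LRU->MRU): [pear kiwi]
  9. access kiwi: HIT. Cache (LRU->MRU): [pear kiwi]
  10. access kiwi: HIT. Cache (LRU->MRU): [pear kiwi]
  11. access pear: HIT. Cache (LRU->MRU): [kiwi pear]
  12. access pear: HIT. Cache (LRU->MRU): [kiwi pear]
  13. access pear: HIT. Cache (LRU->MRU): [kiwi pear]
  14. access kiwi: HIT. Cache (LRU->MRU): [pear kiwi]
  15. access pear: HIT. Cache (LRU->MRU): [kiwi pear]
  16. access plum: MISS, evict kiwi. Cache (LRU->MRU): [pear plum]
Total: 13 hits, 3 misses, 1 evictions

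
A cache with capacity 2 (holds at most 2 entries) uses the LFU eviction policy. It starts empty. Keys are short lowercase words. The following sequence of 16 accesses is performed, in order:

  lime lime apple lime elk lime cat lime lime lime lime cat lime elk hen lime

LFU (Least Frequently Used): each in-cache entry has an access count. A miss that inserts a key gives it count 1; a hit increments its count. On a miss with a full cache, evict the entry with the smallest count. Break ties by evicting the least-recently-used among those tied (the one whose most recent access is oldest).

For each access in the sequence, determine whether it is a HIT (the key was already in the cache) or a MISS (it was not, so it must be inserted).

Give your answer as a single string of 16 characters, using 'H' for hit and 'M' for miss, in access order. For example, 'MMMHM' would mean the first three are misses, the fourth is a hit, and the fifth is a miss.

LFU simulation (capacity=2):
  1. access lime: MISS. Cache: [lime(c=1)]
  2. access lime: HIT, count now 2. Cache: [lime(c=2)]
  3. access apple: MISS. Cache: [apple(c=1) lime(c=2)]
  4. access lime: HIT, count now 3. Cache: [apple(c=1) lime(c=3)]
  5. access elk: MISS, evict apple(c=1). Cache: [elk(c=1) lime(c=3)]
  6. access lime: HIT, count now 4. Cache: [elk(c=1) lime(c=4)]
  7. access cat: MISS, evict elk(c=1). Cache: [cat(c=1) lime(c=4)]
  8. access lime: HIT, count now 5. Cache: [cat(c=1) lime(c=5)]
  9. access lime: HIT, count now 6. Cache: [cat(c=1) lime(c=6)]
  10. access lime: HIT, count now 7. Cache: [cat(c=1) lime(c=7)]
  11. access lime: HIT, count now 8. Cache: [cat(c=1) lime(c=8)]
  12. access cat: HIT, count now 2. Cache: [cat(c=2) lime(c=8)]
  13. access lime: HIT, count now 9. Cache: [cat(c=2) lime(c=9)]
  14. access elk: MISS, evict cat(c=2). Cache: [elk(c=1) lime(c=9)]
  15. access hen: MISS, evict elk(c=1). Cache: [hen(c=1) lime(c=9)]
  16. access lime: HIT, count now 10. Cache: [hen(c=1) lime(c=10)]
Total: 10 hits, 6 misses, 4 evictions

Answer: MHMHMHMHHHHHHMMH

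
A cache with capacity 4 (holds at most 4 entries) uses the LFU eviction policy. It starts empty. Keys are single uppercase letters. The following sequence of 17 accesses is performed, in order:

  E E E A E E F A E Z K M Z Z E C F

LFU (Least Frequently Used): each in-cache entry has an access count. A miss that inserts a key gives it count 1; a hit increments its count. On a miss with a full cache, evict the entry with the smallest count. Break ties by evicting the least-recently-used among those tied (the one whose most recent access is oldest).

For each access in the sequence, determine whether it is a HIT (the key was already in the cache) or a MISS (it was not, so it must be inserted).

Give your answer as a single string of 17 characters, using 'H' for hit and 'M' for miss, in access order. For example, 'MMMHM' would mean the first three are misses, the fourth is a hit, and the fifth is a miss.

LFU simulation (capacity=4):
  1. access E: MISS. Cache: [E(c=1)]
  2. access E: HIT, count now 2. Cache: [E(c=2)]
  3. access E: HIT, count now 3. Cache: [E(c=3)]
  4. access A: MISS. Cache: [A(c=1) E(c=3)]
  5. access E: HIT, count now 4. Cache: [A(c=1) E(c=4)]
  6. access E: HIT, count now 5. Cache: [A(c=1) E(c=5)]
  7. access F: MISS. Cache: [A(c=1) F(c=1) E(c=5)]
  8. access A: HIT, count now 2. Cache: [F(c=1) A(c=2) E(c=5)]
  9. access E: HIT, count now 6. Cache: [F(c=1) A(c=2) E(c=6)]
  10. access Z: MISS. Cache: [F(c=1) Z(c=1) A(c=2) E(c=6)]
  11. access K: MISS, evict F(c=1). Cache: [Z(c=1) K(c=1) A(c=2) E(c=6)]
  12. access M: MISS, evict Z(c=1). Cache: [K(c=1) M(c=1) A(c=2) E(c=6)]
  13. access Z: MISS, evict K(c=1). Cache: [M(c=1) Z(c=1) A(c=2) E(c=6)]
  14. access Z: HIT, count now 2. Cache: [M(c=1) A(c=2) Z(c=2) E(c=6)]
  15. access E: HIT, count now 7. Cache: [M(c=1) A(c=2) Z(c=2) E(c=7)]
  16. access C: MISS, evict M(c=1). Cache: [C(c=1) A(c=2) Z(c=2) E(c=7)]
  17. access F: MISS, evict C(c=1). Cache: [F(c=1) A(c=2) Z(c=2) E(c=7)]
Total: 8 hits, 9 misses, 5 evictions

Answer: MHHMHHMHHMMMMHHMM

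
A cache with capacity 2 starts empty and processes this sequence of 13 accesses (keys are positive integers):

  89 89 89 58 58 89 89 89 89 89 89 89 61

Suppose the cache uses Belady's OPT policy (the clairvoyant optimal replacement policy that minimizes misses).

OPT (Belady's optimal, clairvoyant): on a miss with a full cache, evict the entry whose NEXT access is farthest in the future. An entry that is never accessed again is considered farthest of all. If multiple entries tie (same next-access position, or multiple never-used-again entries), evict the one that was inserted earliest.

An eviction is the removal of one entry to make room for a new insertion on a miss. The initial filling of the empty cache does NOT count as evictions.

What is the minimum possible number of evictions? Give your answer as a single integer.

Answer: 1

Derivation:
OPT (Belady) simulation (capacity=2):
  1. access 89: MISS. Cache: [89]
  2. access 89: HIT. Next use of 89: step 3. Cache: [89]
  3. access 89: HIT. Next use of 89: step 6. Cache: [89]
  4. access 58: MISS. Cache: [89 58]
  5. access 58: HIT. Next use of 58: never. Cache: [89 58]
  6. access 89: HIT. Next use of 89: step 7. Cache: [89 58]
  7. access 89: HIT. Next use of 89: step 8. Cache: [89 58]
  8. access 89: HIT. Next use of 89: step 9. Cache: [89 58]
  9. access 89: HIT. Next use of 89: step 10. Cache: [89 58]
  10. access 89: HIT. Next use of 89: step 11. Cache: [89 58]
  11. access 89: HIT. Next use of 89: step 12. Cache: [89 58]
  12. access 89: HIT. Next use of 89: never. Cache: [89 58]
  13. access 61: MISS, evict 89 (next use: never). Cache: [58 61]
Total: 10 hits, 3 misses, 1 evictions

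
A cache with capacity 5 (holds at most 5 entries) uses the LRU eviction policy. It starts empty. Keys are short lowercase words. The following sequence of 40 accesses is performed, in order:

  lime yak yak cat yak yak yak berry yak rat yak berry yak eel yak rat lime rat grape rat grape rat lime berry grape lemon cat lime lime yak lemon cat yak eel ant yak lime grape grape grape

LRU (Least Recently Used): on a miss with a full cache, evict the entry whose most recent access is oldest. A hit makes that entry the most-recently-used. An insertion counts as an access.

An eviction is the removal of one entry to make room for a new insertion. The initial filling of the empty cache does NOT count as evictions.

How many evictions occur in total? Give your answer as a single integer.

Answer: 11

Derivation:
LRU simulation (capacity=5):
  1. access lime: MISS. Cache (LRU->MRU): [lime]
  2. access yak: MISS. Cache (LRU->MRU): [lime yak]
  3. access yak: HIT. Cache (LRU->MRU): [lime yak]
  4. access cat: MISS. Cache (LRU->MRU): [lime yak cat]
  5. access yak: HIT. Cache (LRU->MRU): [lime cat yak]
  6. access yak: HIT. Cache (LRU->MRU): [lime cat yak]
  7. access yak: HIT. Cache (LRU->MRU): [lime cat yak]
  8. access berry: MISS. Cache (LRU->MRU): [lime cat yak berry]
  9. access yak: HIT. Cache (LRU->MRU): [lime cat berry yak]
  10. access rat: MISS. Cache (LRU->MRU): [lime cat berry yak rat]
  11. access yak: HIT. Cache (LRU->MRU): [lime cat berry rat yak]
  12. access berry: HIT. Cache (LRU->MRU): [lime cat rat yak berry]
  13. access yak: HIT. Cache (LRU->MRU): [lime cat rat berry yak]
  14. access eel: MISS, evict lime. Cache (LRU->MRU): [cat rat berry yak eel]
  15. access yak: HIT. Cache (LRU->MRU): [cat rat berry eel yak]
  16. access rat: HIT. Cache (LRU->MRU): [cat berry eel yak rat]
  17. access lime: MISS, evict cat. Cache (LRU->MRU): [berry eel yak rat lime]
  18. access rat: HIT. Cache (LRU->MRU): [berry eel yak lime rat]
  19. access grape: MISS, evict berry. Cache (LRU->MRU): [eel yak lime rat grape]
  20. access rat: HIT. Cache (LRU->MRU): [eel yak lime grape rat]
  21. access grape: HIT. Cache (LRU->MRU): [eel yak lime rat grape]
  22. access rat: HIT. Cache (LRU->MRU): [eel yak lime grape rat]
  23. access lime: HIT. Cache (LRU->MRU): [eel yak grape rat lime]
  24. access berry: MISS, evict eel. Cache (LRU->MRU): [yak grape rat lime berry]
  25. access grape: HIT. Cache (LRU->MRU): [yak rat lime berry grape]
  26. access lemon: MISS, evict yak. Cache (LRU->MRU): [rat lime berry grape lemon]
  27. access cat: MISS, evict rat. Cache (LRU->MRU): [lime berry grape lemon cat]
  28. access lime: HIT. Cache (LRU->MRU): [berry grape lemon cat lime]
  29. access lime: HIT. Cache (LRU->MRU): [berry grape lemon cat lime]
  30. access yak: MISS, evict berry. Cache (LRU->MRU): [grape lemon cat lime yak]
  31. access lemon: HIT. Cache (LRU->MRU): [grape cat lime yak lemon]
  32. access cat: HIT. Cache (LRU->MRU): [grape lime yak lemon cat]
  33. access yak: HIT. Cache (LRU->MRU): [grape lime lemon cat yak]
  34. access eel: MISS, evict grape. Cache (LRU->MRU): [lime lemon cat yak eel]
  35. access ant: MISS, evict lime. Cache (LRU->MRU): [lemon cat yak eel ant]
  36. access yak: HIT. Cache (LRU->MRU): [lemon cat eel ant yak]
  37. access lime: MISS, evict lemon. Cache (LRU->MRU): [cat eel ant yak lime]
  38. access grape: MISS, evict cat. Cache (LRU->MRU): [eel ant yak lime grape]
  39. access grape: HIT. Cache (LRU->MRU): [eel ant yak lime grape]
  40. access grape: HIT. Cache (LRU->MRU): [eel ant yak lime grape]
Total: 24 hits, 16 misses, 11 evictions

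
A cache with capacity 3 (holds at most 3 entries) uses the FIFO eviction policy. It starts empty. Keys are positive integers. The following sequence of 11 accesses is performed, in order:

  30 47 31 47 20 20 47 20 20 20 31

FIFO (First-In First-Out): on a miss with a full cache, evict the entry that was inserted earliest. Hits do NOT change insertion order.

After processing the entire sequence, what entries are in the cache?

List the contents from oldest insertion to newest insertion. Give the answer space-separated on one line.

FIFO simulation (capacity=3):
  1. access 30: MISS. Cache (old->new): [30]
  2. access 47: MISS. Cache (old->new): [30 47]
  3. access 31: MISS. Cache (old->new): [30 47 31]
  4. access 47: HIT. Cache (old->new): [30 47 31]
  5. access 20: MISS, evict 30. Cache (old->new): [47 31 20]
  6. access 20: HIT. Cache (old->new): [47 31 20]
  7. access 47: HIT. Cache (old->new): [47 31 20]
  8. access 20: HIT. Cache (old->new): [47 31 20]
  9. access 20: HIT. Cache (old->new): [47 31 20]
  10. access 20: HIT. Cache (old->new): [47 31 20]
  11. access 31: HIT. Cache (old->new): [47 31 20]
Total: 7 hits, 4 misses, 1 evictions

Answer: 47 31 20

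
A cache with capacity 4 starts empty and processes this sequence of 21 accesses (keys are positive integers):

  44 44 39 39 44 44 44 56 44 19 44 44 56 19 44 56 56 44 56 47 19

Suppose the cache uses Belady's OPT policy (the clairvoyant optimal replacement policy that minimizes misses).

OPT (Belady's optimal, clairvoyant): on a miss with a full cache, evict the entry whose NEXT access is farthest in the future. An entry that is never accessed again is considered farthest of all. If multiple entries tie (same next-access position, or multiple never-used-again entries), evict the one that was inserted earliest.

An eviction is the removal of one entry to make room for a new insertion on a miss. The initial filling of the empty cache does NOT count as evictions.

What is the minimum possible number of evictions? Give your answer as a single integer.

OPT (Belady) simulation (capacity=4):
  1. access 44: MISS. Cache: [44]
  2. access 44: HIT. Next use of 44: step 5. Cache: [44]
  3. access 39: MISS. Cache: [44 39]
  4. access 39: HIT. Next use of 39: never. Cache: [44 39]
  5. access 44: HIT. Next use of 44: step 6. Cache: [44 39]
  6. access 44: HIT. Next use of 44: step 7. Cache: [44 39]
  7. access 44: HIT. Next use of 44: step 9. Cache: [44 39]
  8. access 56: MISS. Cache: [44 39 56]
  9. access 44: HIT. Next use of 44: step 11. Cache: [44 39 56]
  10. access 19: MISS. Cache: [44 39 56 19]
  11. access 44: HIT. Next use of 44: step 12. Cache: [44 39 56 19]
  12. access 44: HIT. Next use of 44: step 15. Cache: [44 39 56 19]
  13. access 56: HIT. Next use of 56: step 16. Cache: [44 39 56 19]
  14. access 19: HIT. Next use of 19: step 21. Cache: [44 39 56 19]
  15. access 44: HIT. Next use of 44: step 18. Cache: [44 39 56 19]
  16. access 56: HIT. Next use of 56: step 17. Cache: [44 39 56 19]
  17. access 56: HIT. Next use of 56: step 19. Cache: [44 39 56 19]
  18. access 44: HIT. Next use of 44: never. Cache: [44 39 56 19]
  19. access 56: HIT. Next use of 56: never. Cache: [44 39 56 19]
  20. access 47: MISS, evict 44 (next use: never). Cache: [39 56 19 47]
  21. access 19: HIT. Next use of 19: never. Cache: [39 56 19 47]
Total: 16 hits, 5 misses, 1 evictions

Answer: 1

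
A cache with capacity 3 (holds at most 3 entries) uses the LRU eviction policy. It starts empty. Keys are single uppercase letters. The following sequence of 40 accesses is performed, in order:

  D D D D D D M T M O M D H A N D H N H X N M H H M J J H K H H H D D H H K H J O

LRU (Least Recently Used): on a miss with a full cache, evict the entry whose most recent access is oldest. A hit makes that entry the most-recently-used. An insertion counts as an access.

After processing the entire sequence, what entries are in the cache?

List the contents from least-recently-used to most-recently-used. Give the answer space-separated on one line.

Answer: H J O

Derivation:
LRU simulation (capacity=3):
  1. access D: MISS. Cache (LRU->MRU): [D]
  2. access D: HIT. Cache (LRU->MRU): [D]
  3. access D: HIT. Cache (LRU->MRU): [D]
  4. access D: HIT. Cache (LRU->MRU): [D]
  5. access D: HIT. Cache (LRU->MRU): [D]
  6. access D: HIT. Cache (LRU->MRU): [D]
  7. access M: MISS. Cache (LRU->MRU): [D M]
  8. access T: MISS. Cache (LRU->MRU): [D M T]
  9. access M: HIT. Cache (LRU->MRU): [D T M]
  10. access O: MISS, evict D. Cache (LRU->MRU): [T M O]
  11. access M: HIT. Cache (LRU->MRU): [T O M]
  12. access D: MISS, evict T. Cache (LRU->MRU): [O M D]
  13. access H: MISS, evict O. Cache (LRU->MRU): [M D H]
  14. access A: MISS, evict M. Cache (LRU->MRU): [D H A]
  15. access N: MISS, evict D. Cache (LRU->MRU): [H A N]
  16. access D: MISS, evict H. Cache (LRU->MRU): [A N D]
  17. access H: MISS, evict A. Cache (LRU->MRU): [N D H]
  18. access N: HIT. Cache (LRU->MRU): [D H N]
  19. access H: HIT. Cache (LRU->MRU): [D N H]
  20. access X: MISS, evict D. Cache (LRU->MRU): [N H X]
  21. access N: HIT. Cache (LRU->MRU): [H X N]
  22. access M: MISS, evict H. Cache (LRU->MRU): [X N M]
  23. access H: MISS, evict X. Cache (LRU->MRU): [N M H]
  24. access H: HIT. Cache (LRU->MRU): [N M H]
  25. access M: HIT. Cache (LRU->MRU): [N H M]
  26. access J: MISS, evict N. Cache (LRU->MRU): [H M J]
  27. access J: HIT. Cache (LRU->MRU): [H M J]
  28. access H: HIT. Cache (LRU->MRU): [M J H]
  29. access K: MISS, evict M. Cache (LRU->MRU): [J H K]
  30. access H: HIT. Cache (LRU->MRU): [J K H]
  31. access H: HIT. Cache (LRU->MRU): [J K H]
  32. access H: HIT. Cache (LRU->MRU): [J K H]
  33. access D: MISS, evict J. Cache (LRU->MRU): [K H D]
  34. access D: HIT. Cache (LRU->MRU): [K H D]
  35. access H: HIT. Cache (LRU->MRU): [K D H]
  36. access H: HIT. Cache (LRU->MRU): [K D H]
  37. access K: HIT. Cache (LRU->MRU): [D H K]
  38. access H: HIT. Cache (LRU->MRU): [D K H]
  39. access J: MISS, evict D. Cache (LRU->MRU): [K H J]
  40. access O: MISS, evict K. Cache (LRU->MRU): [H J O]
Total: 22 hits, 18 misses, 15 evictions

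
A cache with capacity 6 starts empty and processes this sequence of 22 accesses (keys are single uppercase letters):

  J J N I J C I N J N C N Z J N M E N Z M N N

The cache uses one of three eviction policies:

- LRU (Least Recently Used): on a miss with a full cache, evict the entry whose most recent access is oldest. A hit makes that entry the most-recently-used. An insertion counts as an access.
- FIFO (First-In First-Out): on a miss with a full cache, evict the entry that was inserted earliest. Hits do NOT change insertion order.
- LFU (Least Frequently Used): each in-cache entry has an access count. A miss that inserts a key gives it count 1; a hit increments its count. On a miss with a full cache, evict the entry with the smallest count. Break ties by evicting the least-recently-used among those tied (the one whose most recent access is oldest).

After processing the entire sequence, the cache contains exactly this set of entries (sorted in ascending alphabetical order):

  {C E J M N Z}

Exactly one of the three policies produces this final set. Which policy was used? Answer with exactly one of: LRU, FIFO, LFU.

Answer: LRU

Derivation:
Simulating under each policy and comparing final sets:
  LRU: final set = {C E J M N Z} -> MATCHES target
  FIFO: final set = {C E I M N Z} -> differs
  LFU: final set = {C I J M N Z} -> differs
Only LRU produces the target set.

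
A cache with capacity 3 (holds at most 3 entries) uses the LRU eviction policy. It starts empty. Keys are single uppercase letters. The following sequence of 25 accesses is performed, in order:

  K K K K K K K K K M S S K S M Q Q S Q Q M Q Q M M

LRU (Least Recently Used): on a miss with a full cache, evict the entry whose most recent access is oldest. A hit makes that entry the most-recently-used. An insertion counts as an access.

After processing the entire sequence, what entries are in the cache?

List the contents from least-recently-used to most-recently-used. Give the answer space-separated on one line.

LRU simulation (capacity=3):
  1. access K: MISS. Cache (LRU->MRU): [K]
  2. access K: HIT. Cache (LRU->MRU): [K]
  3. access K: HIT. Cache (LRU->MRU): [K]
  4. access K: HIT. Cache (LRU->MRU): [K]
  5. access K: HIT. Cache (LRU->MRU): [K]
  6. access K: HIT. Cache (LRU->MRU): [K]
  7. access K: HIT. Cache (LRU->MRU): [K]
  8. access K: HIT. Cache (LRU->MRU): [K]
  9. access K: HIT. Cache (LRU->MRU): [K]
  10. access M: MISS. Cache (LRU->MRU): [K M]
  11. access S: MISS. Cache (LRU->MRU): [K M S]
  12. access S: HIT. Cache (LRU->MRU): [K M S]
  13. access K: HIT. Cache (LRU->MRU): [M S K]
  14. access S: HIT. Cache (LRU->MRU): [M K S]
  15. access M: HIT. Cache (LRU->MRU): [K S M]
  16. access Q: MISS, evict K. Cache (LRU->MRU): [S M Q]
  17. access Q: HIT. Cache (LRU->MRU): [S M Q]
  18. access S: HIT. Cache (LRU->MRU): [M Q S]
  19. access Q: HIT. Cache (LRU->MRU): [M S Q]
  20. access Q: HIT. Cache (LRU->MRU): [M S Q]
  21. access M: HIT. Cache (LRU->MRU): [S Q M]
  22. access Q: HIT. Cache (LRU->MRU): [S M Q]
  23. access Q: HIT. Cache (LRU->MRU): [S M Q]
  24. access M: HIT. Cache (LRU->MRU): [S Q M]
  25. access M: HIT. Cache (LRU->MRU): [S Q M]
Total: 21 hits, 4 misses, 1 evictions

Answer: S Q M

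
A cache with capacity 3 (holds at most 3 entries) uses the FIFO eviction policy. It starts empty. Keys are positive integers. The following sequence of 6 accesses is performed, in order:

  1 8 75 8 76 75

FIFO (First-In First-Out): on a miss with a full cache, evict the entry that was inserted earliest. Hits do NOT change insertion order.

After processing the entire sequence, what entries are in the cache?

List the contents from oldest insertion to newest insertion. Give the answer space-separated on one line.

Answer: 8 75 76

Derivation:
FIFO simulation (capacity=3):
  1. access 1: MISS. Cache (old->new): [1]
  2. access 8: MISS. Cache (old->new): [1 8]
  3. access 75: MISS. Cache (old->new): [1 8 75]
  4. access 8: HIT. Cache (old->new): [1 8 75]
  5. access 76: MISS, evict 1. Cache (old->new): [8 75 76]
  6. access 75: HIT. Cache (old->new): [8 75 76]
Total: 2 hits, 4 misses, 1 evictions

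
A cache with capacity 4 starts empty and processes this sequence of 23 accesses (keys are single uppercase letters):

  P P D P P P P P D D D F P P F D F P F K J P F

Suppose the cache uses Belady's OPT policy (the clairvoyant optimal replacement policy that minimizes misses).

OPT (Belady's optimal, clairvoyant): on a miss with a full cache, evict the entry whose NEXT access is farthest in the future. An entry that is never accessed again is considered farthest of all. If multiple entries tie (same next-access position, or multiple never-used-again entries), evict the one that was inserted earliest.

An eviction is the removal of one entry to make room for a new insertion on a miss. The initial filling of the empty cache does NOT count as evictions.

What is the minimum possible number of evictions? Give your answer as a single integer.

Answer: 1

Derivation:
OPT (Belady) simulation (capacity=4):
  1. access P: MISS. Cache: [P]
  2. access P: HIT. Next use of P: step 4. Cache: [P]
  3. access D: MISS. Cache: [P D]
  4. access P: HIT. Next use of P: step 5. Cache: [P D]
  5. access P: HIT. Next use of P: step 6. Cache: [P D]
  6. access P: HIT. Next use of P: step 7. Cache: [P D]
  7. access P: HIT. Next use of P: step 8. Cache: [P D]
  8. access P: HIT. Next use of P: step 13. Cache: [P D]
  9. access D: HIT. Next use of D: step 10. Cache: [P D]
  10. access D: HIT. Next use of D: step 11. Cache: [P D]
  11. access D: HIT. Next use of D: step 16. Cache: [P D]
  12. access F: MISS. Cache: [P D F]
  13. access P: HIT. Next use of P: step 14. Cache: [P D F]
  14. access P: HIT. Next use of P: step 18. Cache: [P D F]
  15. access F: HIT. Next use of F: step 17. Cache: [P D F]
  16. access D: HIT. Next use of D: never. Cache: [P D F]
  17. access F: HIT. Next use of F: step 19. Cache: [P D F]
  18. access P: HIT. Next use of P: step 22. Cache: [P D F]
  19. access F: HIT. Next use of F: step 23. Cache: [P D F]
  20. access K: MISS. Cache: [P D F K]
  21. access J: MISS, evict D (next use: never). Cache: [P F K J]
  22. access P: HIT. Next use of P: never. Cache: [P F K J]
  23. access F: HIT. Next use of F: never. Cache: [P F K J]
Total: 18 hits, 5 misses, 1 evictions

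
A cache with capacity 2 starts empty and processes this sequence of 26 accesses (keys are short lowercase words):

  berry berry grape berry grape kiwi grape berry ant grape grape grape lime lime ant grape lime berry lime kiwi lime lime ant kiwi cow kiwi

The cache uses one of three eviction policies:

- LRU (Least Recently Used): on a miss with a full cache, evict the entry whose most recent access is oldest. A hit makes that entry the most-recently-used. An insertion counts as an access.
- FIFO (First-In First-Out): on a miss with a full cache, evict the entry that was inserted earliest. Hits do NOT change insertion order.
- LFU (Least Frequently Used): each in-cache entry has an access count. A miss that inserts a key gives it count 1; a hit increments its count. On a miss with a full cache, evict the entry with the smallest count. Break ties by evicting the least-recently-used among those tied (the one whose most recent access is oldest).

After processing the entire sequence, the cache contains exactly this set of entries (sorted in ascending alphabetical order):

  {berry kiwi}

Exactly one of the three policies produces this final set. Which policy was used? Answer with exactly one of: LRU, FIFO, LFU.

Simulating under each policy and comparing final sets:
  LRU: final set = {cow kiwi} -> differs
  FIFO: final set = {cow kiwi} -> differs
  LFU: final set = {berry kiwi} -> MATCHES target
Only LFU produces the target set.

Answer: LFU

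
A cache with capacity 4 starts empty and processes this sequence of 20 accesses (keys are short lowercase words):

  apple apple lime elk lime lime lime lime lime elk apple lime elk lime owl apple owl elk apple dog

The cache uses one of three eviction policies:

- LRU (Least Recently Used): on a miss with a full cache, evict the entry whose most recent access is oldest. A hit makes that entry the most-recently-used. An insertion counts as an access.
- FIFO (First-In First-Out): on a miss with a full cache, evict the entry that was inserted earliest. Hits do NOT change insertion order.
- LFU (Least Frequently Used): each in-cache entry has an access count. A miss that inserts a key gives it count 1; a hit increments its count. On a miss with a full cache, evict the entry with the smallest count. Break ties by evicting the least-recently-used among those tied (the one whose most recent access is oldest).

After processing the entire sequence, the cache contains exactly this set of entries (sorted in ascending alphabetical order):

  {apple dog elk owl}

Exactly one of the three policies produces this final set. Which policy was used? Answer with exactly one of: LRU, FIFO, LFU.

Answer: LRU

Derivation:
Simulating under each policy and comparing final sets:
  LRU: final set = {apple dog elk owl} -> MATCHES target
  FIFO: final set = {dog elk lime owl} -> differs
  LFU: final set = {apple dog elk lime} -> differs
Only LRU produces the target set.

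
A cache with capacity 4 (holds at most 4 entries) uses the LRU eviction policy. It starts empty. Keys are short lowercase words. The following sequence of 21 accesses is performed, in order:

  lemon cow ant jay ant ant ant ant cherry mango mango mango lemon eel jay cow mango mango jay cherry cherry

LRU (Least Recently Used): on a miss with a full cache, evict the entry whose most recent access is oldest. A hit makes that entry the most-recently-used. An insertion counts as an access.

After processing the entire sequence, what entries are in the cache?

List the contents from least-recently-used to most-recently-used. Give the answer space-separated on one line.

Answer: cow mango jay cherry

Derivation:
LRU simulation (capacity=4):
  1. access lemon: MISS. Cache (LRU->MRU): [lemon]
  2. access cow: MISS. Cache (LRU->MRU): [lemon cow]
  3. access ant: MISS. Cache (LRU->MRU): [lemon cow ant]
  4. access jay: MISS. Cache (LRU->MRU): [lemon cow ant jay]
  5. access ant: HIT. Cache (LRU->MRU): [lemon cow jay ant]
  6. access ant: HIT. Cache (LRU->MRU): [lemon cow jay ant]
  7. access ant: HIT. Cache (LRU->MRU): [lemon cow jay ant]
  8. access ant: HIT. Cache (LRU->MRU): [lemon cow jay ant]
  9. access cherry: MISS, evict lemon. Cache (LRU->MRU): [cow jay ant cherry]
  10. access mango: MISS, evict cow. Cache (LRU->MRU): [jay ant cherry mango]
  11. access mango: HIT. Cache (LRU->MRU): [jay ant cherry mango]
  12. access mango: HIT. Cache (LRU->MRU): [jay ant cherry mango]
  13. access lemon: MISS, evict jay. Cache (LRU->MRU): [ant cherry mango lemon]
  14. access eel: MISS, evict ant. Cache (LRU->MRU): [cherry mango lemon eel]
  15. access jay: MISS, evict cherry. Cache (LRU->MRU): [mango lemon eel jay]
  16. access cow: MISS, evict mango. Cache (LRU->MRU): [lemon eel jay cow]
  17. access mango: MISS, evict lemon. Cache (LRU->MRU): [eel jay cow mango]
  18. access mango: HIT. Cache (LRU->MRU): [eel jay cow mango]
  19. access jay: HIT. Cache (LRU->MRU): [eel cow mango jay]
  20. access cherry: MISS, evict eel. Cache (LRU->MRU): [cow mango jay cherry]
  21. access cherry: HIT. Cache (LRU->MRU): [cow mango jay cherry]
Total: 9 hits, 12 misses, 8 evictions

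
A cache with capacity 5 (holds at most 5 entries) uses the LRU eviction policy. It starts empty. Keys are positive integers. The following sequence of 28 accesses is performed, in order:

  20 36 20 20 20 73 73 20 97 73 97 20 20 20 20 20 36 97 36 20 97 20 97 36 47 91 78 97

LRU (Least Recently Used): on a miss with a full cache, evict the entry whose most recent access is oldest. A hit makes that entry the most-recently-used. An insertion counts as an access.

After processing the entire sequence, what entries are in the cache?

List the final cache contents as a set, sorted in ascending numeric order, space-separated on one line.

LRU simulation (capacity=5):
  1. access 20: MISS. Cache (LRU->MRU): [20]
  2. access 36: MISS. Cache (LRU->MRU): [20 36]
  3. access 20: HIT. Cache (LRU->MRU): [36 20]
  4. access 20: HIT. Cache (LRU->MRU): [36 20]
  5. access 20: HIT. Cache (LRU->MRU): [36 20]
  6. access 73: MISS. Cache (LRU->MRU): [36 20 73]
  7. access 73: HIT. Cache (LRU->MRU): [36 20 73]
  8. access 20: HIT. Cache (LRU->MRU): [36 73 20]
  9. access 97: MISS. Cache (LRU->MRU): [36 73 20 97]
  10. access 73: HIT. Cache (LRU->MRU): [36 20 97 73]
  11. access 97: HIT. Cache (LRU->MRU): [36 20 73 97]
  12. access 20: HIT. Cache (LRU->MRU): [36 73 97 20]
  13. access 20: HIT. Cache (LRU->MRU): [36 73 97 20]
  14. access 20: HIT. Cache (LRU->MRU): [36 73 97 20]
  15. access 20: HIT. Cache (LRU->MRU): [36 73 97 20]
  16. access 20: HIT. Cache (LRU->MRU): [36 73 97 20]
  17. access 36: HIT. Cache (LRU->MRU): [73 97 20 36]
  18. access 97: HIT. Cache (LRU->MRU): [73 20 36 97]
  19. access 36: HIT. Cache (LRU->MRU): [73 20 97 36]
  20. access 20: HIT. Cache (LRU->MRU): [73 97 36 20]
  21. access 97: HIT. Cache (LRU->MRU): [73 36 20 97]
  22. access 20: HIT. Cache (LRU->MRU): [73 36 97 20]
  23. access 97: HIT. Cache (LRU->MRU): [73 36 20 97]
  24. access 36: HIT. Cache (LRU->MRU): [73 20 97 36]
  25. access 47: MISS. Cache (LRU->MRU): [73 20 97 36 47]
  26. access 91: MISS, evict 73. Cache (LRU->MRU): [20 97 36 47 91]
  27. access 78: MISS, evict 20. Cache (LRU->MRU): [97 36 47 91 78]
  28. access 97: HIT. Cache (LRU->MRU): [36 47 91 78 97]
Total: 21 hits, 7 misses, 2 evictions

Answer: 36 47 78 91 97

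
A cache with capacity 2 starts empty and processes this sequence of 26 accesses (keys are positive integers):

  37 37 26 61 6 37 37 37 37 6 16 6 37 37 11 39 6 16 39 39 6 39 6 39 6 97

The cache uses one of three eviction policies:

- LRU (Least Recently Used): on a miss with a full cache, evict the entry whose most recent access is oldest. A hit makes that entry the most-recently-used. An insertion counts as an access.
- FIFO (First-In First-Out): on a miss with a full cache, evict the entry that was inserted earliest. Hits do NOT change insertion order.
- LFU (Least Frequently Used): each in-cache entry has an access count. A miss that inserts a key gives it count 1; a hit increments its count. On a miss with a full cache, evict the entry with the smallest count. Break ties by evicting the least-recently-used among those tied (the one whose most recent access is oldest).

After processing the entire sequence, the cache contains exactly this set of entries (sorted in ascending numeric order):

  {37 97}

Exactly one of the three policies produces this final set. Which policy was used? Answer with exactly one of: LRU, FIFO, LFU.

Answer: LFU

Derivation:
Simulating under each policy and comparing final sets:
  LRU: final set = {6 97} -> differs
  FIFO: final set = {6 97} -> differs
  LFU: final set = {37 97} -> MATCHES target
Only LFU produces the target set.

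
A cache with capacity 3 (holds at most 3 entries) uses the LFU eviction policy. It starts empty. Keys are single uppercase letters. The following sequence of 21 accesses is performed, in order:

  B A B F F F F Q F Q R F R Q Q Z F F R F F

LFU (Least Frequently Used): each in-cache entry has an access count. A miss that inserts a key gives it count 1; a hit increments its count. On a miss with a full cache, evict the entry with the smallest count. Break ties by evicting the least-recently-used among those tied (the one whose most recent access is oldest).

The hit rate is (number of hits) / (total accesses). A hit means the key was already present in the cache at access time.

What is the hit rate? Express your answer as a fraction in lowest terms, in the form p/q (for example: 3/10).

LFU simulation (capacity=3):
  1. access B: MISS. Cache: [B(c=1)]
  2. access A: MISS. Cache: [B(c=1) A(c=1)]
  3. access B: HIT, count now 2. Cache: [A(c=1) B(c=2)]
  4. access F: MISS. Cache: [A(c=1) F(c=1) B(c=2)]
  5. access F: HIT, count now 2. Cache: [A(c=1) B(c=2) F(c=2)]
  6. access F: HIT, count now 3. Cache: [A(c=1) B(c=2) F(c=3)]
  7. access F: HIT, count now 4. Cache: [A(c=1) B(c=2) F(c=4)]
  8. access Q: MISS, evict A(c=1). Cache: [Q(c=1) B(c=2) F(c=4)]
  9. access F: HIT, count now 5. Cache: [Q(c=1) B(c=2) F(c=5)]
  10. access Q: HIT, count now 2. Cache: [B(c=2) Q(c=2) F(c=5)]
  11. access R: MISS, evict B(c=2). Cache: [R(c=1) Q(c=2) F(c=5)]
  12. access F: HIT, count now 6. Cache: [R(c=1) Q(c=2) F(c=6)]
  13. access R: HIT, count now 2. Cache: [Q(c=2) R(c=2) F(c=6)]
  14. access Q: HIT, count now 3. Cache: [R(c=2) Q(c=3) F(c=6)]
  15. access Q: HIT, count now 4. Cache: [R(c=2) Q(c=4) F(c=6)]
  16. access Z: MISS, evict R(c=2). Cache: [Z(c=1) Q(c=4) F(c=6)]
  17. access F: HIT, count now 7. Cache: [Z(c=1) Q(c=4) F(c=7)]
  18. access F: HIT, count now 8. Cache: [Z(c=1) Q(c=4) F(c=8)]
  19. access R: MISS, evict Z(c=1). Cache: [R(c=1) Q(c=4) F(c=8)]
  20. access F: HIT, count now 9. Cache: [R(c=1) Q(c=4) F(c=9)]
  21. access F: HIT, count now 10. Cache: [R(c=1) Q(c=4) F(c=10)]
Total: 14 hits, 7 misses, 4 evictions

Hit rate = 14/21 = 2/3

Answer: 2/3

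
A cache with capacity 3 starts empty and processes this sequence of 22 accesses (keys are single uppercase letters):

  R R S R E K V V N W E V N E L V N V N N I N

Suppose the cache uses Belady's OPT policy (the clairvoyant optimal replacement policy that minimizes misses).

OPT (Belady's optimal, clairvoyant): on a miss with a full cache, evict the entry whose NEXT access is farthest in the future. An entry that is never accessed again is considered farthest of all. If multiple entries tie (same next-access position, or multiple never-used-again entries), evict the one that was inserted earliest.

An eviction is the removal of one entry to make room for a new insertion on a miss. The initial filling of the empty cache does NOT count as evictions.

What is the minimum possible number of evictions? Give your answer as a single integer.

OPT (Belady) simulation (capacity=3):
  1. access R: MISS. Cache: [R]
  2. access R: HIT. Next use of R: step 4. Cache: [R]
  3. access S: MISS. Cache: [R S]
  4. access R: HIT. Next use of R: never. Cache: [R S]
  5. access E: MISS. Cache: [R S E]
  6. access K: MISS, evict R (next use: never). Cache: [S E K]
  7. access V: MISS, evict S (next use: never). Cache: [E K V]
  8. access V: HIT. Next use of V: step 12. Cache: [E K V]
  9. access N: MISS, evict K (next use: never). Cache: [E V N]
  10. access W: MISS, evict N (next use: step 13). Cache: [E V W]
  11. access E: HIT. Next use of E: step 14. Cache: [E V W]
  12. access V: HIT. Next use of V: step 16. Cache: [E V W]
  13. access N: MISS, evict W (next use: never). Cache: [E V N]
  14. access E: HIT. Next use of E: never. Cache: [E V N]
  15. access L: MISS, evict E (next use: never). Cache: [V N L]
  16. access V: HIT. Next use of V: step 18. Cache: [V N L]
  17. access N: HIT. Next use of N: step 19. Cache: [V N L]
  18. access V: HIT. Next use of V: never. Cache: [V N L]
  19. access N: HIT. Next use of N: step 20. Cache: [V N L]
  20. access N: HIT. Next use of N: step 22. Cache: [V N L]
  21. access I: MISS, evict V (next use: never). Cache: [N L I]
  22. access N: HIT. Next use of N: never. Cache: [N L I]
Total: 12 hits, 10 misses, 7 evictions

Answer: 7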